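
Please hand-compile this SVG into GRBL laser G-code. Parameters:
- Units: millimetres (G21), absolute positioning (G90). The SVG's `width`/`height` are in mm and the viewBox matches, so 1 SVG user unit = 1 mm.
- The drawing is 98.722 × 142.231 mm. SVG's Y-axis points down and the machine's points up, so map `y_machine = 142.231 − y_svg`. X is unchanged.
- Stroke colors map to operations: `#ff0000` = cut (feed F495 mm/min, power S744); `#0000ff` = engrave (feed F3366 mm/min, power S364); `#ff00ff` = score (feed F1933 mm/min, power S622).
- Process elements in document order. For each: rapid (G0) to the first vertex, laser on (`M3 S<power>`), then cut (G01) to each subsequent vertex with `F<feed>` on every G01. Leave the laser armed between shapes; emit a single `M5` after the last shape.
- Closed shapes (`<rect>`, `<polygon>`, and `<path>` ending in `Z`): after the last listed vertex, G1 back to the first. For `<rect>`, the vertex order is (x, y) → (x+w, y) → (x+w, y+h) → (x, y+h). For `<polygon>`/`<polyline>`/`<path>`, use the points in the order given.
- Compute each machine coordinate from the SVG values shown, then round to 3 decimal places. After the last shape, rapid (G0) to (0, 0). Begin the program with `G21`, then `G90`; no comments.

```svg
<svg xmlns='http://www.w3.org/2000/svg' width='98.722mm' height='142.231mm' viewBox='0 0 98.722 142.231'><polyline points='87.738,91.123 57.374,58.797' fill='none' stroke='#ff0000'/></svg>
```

G21
G90
G0 X87.738 Y51.108
M3 S744
G01 X57.374 Y83.434 F495
M5
G0 X0.000 Y0.000

viewBox `0 0 98.722 142.231` with mm width/height → 1 unit = 1 mm. Flip: y_m = 142.231 − y_svg.

**Shape 1** — `<polyline>` line segment, stroke `#ff0000` → cut (S744, F495). Machine vertices: (87.738,51.108) → (57.374,83.434). Open path.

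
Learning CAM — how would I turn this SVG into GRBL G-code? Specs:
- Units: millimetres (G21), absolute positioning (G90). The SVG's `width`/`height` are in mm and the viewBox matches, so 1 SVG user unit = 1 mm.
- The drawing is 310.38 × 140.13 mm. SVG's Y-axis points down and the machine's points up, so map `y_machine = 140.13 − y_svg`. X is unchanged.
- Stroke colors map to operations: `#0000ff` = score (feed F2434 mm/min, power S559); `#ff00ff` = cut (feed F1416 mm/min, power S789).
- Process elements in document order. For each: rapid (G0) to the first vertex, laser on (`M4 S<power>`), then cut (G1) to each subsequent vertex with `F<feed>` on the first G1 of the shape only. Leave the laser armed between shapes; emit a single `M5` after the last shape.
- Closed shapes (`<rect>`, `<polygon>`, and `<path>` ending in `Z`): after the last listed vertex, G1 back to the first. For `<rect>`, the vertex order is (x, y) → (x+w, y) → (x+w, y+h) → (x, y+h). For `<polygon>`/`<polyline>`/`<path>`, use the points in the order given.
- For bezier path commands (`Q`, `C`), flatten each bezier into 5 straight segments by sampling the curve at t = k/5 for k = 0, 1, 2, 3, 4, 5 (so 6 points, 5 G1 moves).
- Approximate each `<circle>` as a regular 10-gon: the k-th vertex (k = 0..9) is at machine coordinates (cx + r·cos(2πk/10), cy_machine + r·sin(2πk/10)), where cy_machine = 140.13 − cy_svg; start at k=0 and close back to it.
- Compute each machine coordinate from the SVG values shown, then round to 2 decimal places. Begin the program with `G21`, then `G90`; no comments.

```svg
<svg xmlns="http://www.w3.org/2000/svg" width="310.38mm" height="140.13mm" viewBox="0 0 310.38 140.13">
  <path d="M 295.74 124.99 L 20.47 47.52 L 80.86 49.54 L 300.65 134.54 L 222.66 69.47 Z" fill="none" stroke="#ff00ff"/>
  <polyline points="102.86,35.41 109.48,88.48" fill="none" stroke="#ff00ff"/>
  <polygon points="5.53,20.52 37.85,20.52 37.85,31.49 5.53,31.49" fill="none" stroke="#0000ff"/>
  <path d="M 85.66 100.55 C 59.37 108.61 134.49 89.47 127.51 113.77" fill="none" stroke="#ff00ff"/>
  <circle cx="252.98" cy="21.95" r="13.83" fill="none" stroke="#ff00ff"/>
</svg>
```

G21
G90
G0 X295.74 Y15.14
M4 S789
G1 X20.47 Y92.61 F1416
G1 X80.86 Y90.59
G1 X300.65 Y5.59
G1 X222.66 Y70.66
G1 X295.74 Y15.14
G0 X102.86 Y104.72
M4 S789
G1 X109.48 Y51.65 F1416
G0 X5.53 Y119.61
M4 S559
G1 X37.85 Y119.61 F2434
G1 X37.85 Y108.64
G1 X5.53 Y108.64
G1 X5.53 Y119.61
G0 X85.66 Y39.58
M4 S789
G1 X80.59 Y37.44 F1416
G1 X91.04 Y38.44
G1 X108.22 Y39.19
G1 X123.31 Y36.29
G1 X127.51 Y26.36
G0 X266.81 Y118.18
M4 S789
G1 X264.17 Y126.31 F1416
G1 X257.25 Y131.33
G1 X248.71 Y131.33
G1 X241.79 Y126.31
G1 X239.15 Y118.18
G1 X241.79 Y110.05
G1 X248.71 Y105.03
G1 X257.25 Y105.03
G1 X264.17 Y110.05
G1 X266.81 Y118.18
M5

1 u = 1 mm; y_m = 140.13 − y.

[1] `<path>` closed polygon, #ff00ff→cut S789 F1416: (295.74,15.14) → (20.47,92.61) → (80.86,90.59) → (300.65,5.59) → (222.66,70.66) → (295.74,15.14) (closed)

[2] `<polyline>` line segment, #ff00ff→cut S789 F1416: (102.86,104.72) → (109.48,51.65)

[3] `<polygon>` rectangle, #0000ff→score S559 F2434: (5.53,119.61) → (37.85,119.61) → (37.85,108.64) → (5.53,108.64) → (5.53,119.61) (closed)

[4] `<path>` cubic bezier, #ff00ff→cut S789 F1416: (85.66,39.58) → (80.59,37.44) → (91.04,38.44) → (108.22,39.19) → (123.31,36.29) → (127.51,26.36)

[5] `<circle>` circle, #ff00ff→cut S789 F1416: (266.81,118.18) → (264.17,126.31) → (257.25,131.33) → (248.71,131.33) → (241.79,126.31) → (239.15,118.18) → (241.79,110.05) → (248.71,105.03) → (257.25,105.03) → (264.17,110.05) → (266.81,118.18) (closed)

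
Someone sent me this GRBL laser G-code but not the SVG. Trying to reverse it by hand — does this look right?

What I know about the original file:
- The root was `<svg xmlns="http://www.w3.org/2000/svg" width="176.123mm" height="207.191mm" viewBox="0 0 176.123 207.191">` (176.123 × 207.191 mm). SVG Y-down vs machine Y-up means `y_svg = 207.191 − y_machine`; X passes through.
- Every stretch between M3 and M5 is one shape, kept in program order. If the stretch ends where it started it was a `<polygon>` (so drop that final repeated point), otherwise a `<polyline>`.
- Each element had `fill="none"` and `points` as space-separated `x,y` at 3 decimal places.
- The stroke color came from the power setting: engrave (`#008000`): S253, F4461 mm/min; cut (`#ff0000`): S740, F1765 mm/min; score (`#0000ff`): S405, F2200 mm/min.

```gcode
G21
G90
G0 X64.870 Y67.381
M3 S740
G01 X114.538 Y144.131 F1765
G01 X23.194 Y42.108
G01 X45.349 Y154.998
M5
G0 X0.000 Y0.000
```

Each laser-on run becomes one SVG element. Flip Y back into SVG space with y_svg = 207.191 − y_machine. Every run uses S740, so all elements get stroke `#ff0000` (cut).

Run 1: The run is open, so emit a `<polyline>` with points (Y-flipped): 64.870,139.810 114.538,63.060 23.194,165.083 45.349,52.193.

<svg xmlns="http://www.w3.org/2000/svg" width="176.123mm" height="207.191mm" viewBox="0 0 176.123 207.191">
  <polyline points="64.870,139.810 114.538,63.060 23.194,165.083 45.349,52.193" fill="none" stroke="#ff0000"/>
</svg>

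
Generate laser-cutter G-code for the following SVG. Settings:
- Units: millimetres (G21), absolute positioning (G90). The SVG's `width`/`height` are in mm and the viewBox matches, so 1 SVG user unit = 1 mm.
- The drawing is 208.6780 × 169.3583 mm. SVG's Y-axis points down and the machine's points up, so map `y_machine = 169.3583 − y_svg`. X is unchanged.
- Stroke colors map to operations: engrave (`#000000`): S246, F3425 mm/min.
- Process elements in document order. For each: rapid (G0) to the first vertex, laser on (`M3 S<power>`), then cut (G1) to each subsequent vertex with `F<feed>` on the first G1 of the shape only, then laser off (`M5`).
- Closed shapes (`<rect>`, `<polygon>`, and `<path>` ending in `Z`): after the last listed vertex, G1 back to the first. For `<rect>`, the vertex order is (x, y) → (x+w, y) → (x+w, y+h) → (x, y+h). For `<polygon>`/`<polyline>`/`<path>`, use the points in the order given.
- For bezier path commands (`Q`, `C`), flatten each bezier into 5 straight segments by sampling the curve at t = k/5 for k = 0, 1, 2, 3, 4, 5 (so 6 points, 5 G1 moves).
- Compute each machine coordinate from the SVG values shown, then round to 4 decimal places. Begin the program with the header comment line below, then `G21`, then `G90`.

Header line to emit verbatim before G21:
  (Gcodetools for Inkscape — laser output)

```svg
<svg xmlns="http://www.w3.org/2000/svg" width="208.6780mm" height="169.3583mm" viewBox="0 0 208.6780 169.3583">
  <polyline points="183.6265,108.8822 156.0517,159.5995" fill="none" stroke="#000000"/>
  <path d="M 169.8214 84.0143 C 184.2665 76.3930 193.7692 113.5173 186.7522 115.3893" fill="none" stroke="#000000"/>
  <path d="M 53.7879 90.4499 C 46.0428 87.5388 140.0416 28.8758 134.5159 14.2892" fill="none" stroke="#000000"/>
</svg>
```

1 u = 1 mm; y_m = 169.3583 − y.

[1] `<polyline>` line segment, #000000→engrave S246 F3425: (183.6265,60.4761) → (156.0517,9.7588)

[2] `<path>` cubic bezier, #000000→engrave S246 F3425: (169.8214,85.3440) → (177.8028,85.1873) → (184.0422,78.1315) → (187.9841,68.0166) → (189.0727,58.6825) → (186.7522,53.9690)

[3] `<path>` cubic bezier, #000000→engrave S246 F3425: (53.7879,78.9084) → (59.7400,86.5467) → (80.4497,102.7736) → (106.2562,122.7975) → (127.4985,141.8266) → (134.5159,155.0691)

(Gcodetools for Inkscape — laser output)
G21
G90
G0 X183.6265 Y60.4761
M3 S246
G1 X156.0517 Y9.7588 F3425
M5
G0 X169.8214 Y85.3440
M3 S246
G1 X177.8028 Y85.1873 F3425
G1 X184.0422 Y78.1315
G1 X187.9841 Y68.0166
G1 X189.0727 Y58.6825
G1 X186.7522 Y53.9690
M5
G0 X53.7879 Y78.9084
M3 S246
G1 X59.7400 Y86.5467 F3425
G1 X80.4497 Y102.7736
G1 X106.2562 Y122.7975
G1 X127.4985 Y141.8266
G1 X134.5159 Y155.0691
M5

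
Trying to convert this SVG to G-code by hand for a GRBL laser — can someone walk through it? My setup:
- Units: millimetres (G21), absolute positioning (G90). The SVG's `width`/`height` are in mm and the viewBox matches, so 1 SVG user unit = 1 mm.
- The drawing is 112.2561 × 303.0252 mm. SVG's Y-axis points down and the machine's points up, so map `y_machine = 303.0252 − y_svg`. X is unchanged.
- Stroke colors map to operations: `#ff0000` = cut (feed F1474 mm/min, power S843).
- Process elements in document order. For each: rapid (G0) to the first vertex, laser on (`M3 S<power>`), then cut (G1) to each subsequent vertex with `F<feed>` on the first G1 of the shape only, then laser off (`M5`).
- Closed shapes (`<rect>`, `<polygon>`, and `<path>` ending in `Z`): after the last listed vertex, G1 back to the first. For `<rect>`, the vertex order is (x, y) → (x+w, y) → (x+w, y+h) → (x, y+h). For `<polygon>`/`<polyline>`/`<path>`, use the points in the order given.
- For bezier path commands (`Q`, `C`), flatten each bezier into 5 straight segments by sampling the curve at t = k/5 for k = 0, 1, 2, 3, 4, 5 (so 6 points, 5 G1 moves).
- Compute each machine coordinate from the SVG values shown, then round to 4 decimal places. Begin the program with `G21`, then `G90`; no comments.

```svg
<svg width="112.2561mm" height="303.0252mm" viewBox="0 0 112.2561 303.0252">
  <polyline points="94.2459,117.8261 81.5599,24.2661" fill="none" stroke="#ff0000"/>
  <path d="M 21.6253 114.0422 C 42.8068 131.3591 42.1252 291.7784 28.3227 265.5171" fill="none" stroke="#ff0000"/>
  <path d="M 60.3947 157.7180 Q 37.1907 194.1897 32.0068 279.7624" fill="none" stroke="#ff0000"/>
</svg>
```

viewBox `0 0 112.2561 303.0252` with mm width/height → 1 unit = 1 mm. Flip: y_m = 303.0252 − y_svg.

**Shape 1** — `<polyline>` line segment, stroke `#ff0000` → cut (S843, F1474). Machine vertices: (94.2459,185.1991) → (81.5599,278.7591). Open path.

**Shape 2** — `<path>` cubic bezier, stroke `#ff0000` → cut (S843, F1474). Control points (SVG): P0=(21.6253,114.0422), P1=(42.8068,131.3591), P2=(42.1252,291.7784), P3=(28.3227,265.5171); sampled at t=k/5. Machine vertices: (21.6253,188.9830) → (31.7806,164.0588) → (37.1083,120.6197) → (38.0282,74.4951) → (34.9598,41.5147) → (28.3227,37.5081). Open path.

**Shape 3** — `<path>` quadratic bezier, stroke `#ff0000` → cut (S843, F1474). Control points (SVG): P0=(60.3947,157.7180), P1=(37.1907,194.1897), P2=(32.0068,279.7624); sampled at t=k/5. Machine vertices: (60.3947,145.3072) → (51.8339,128.7545) → (44.7147,108.2737) → (39.0371,83.8648) → (34.8012,55.5278) → (32.0068,23.2628). Open path.

G21
G90
G0 X94.2459 Y185.1991
M3 S843
G1 X81.5599 Y278.7591 F1474
M5
G0 X21.6253 Y188.9830
M3 S843
G1 X31.7806 Y164.0588 F1474
G1 X37.1083 Y120.6197
G1 X38.0282 Y74.4951
G1 X34.9598 Y41.5147
G1 X28.3227 Y37.5081
M5
G0 X60.3947 Y145.3072
M3 S843
G1 X51.8339 Y128.7545 F1474
G1 X44.7147 Y108.2737
G1 X39.0371 Y83.8648
G1 X34.8012 Y55.5278
G1 X32.0068 Y23.2628
M5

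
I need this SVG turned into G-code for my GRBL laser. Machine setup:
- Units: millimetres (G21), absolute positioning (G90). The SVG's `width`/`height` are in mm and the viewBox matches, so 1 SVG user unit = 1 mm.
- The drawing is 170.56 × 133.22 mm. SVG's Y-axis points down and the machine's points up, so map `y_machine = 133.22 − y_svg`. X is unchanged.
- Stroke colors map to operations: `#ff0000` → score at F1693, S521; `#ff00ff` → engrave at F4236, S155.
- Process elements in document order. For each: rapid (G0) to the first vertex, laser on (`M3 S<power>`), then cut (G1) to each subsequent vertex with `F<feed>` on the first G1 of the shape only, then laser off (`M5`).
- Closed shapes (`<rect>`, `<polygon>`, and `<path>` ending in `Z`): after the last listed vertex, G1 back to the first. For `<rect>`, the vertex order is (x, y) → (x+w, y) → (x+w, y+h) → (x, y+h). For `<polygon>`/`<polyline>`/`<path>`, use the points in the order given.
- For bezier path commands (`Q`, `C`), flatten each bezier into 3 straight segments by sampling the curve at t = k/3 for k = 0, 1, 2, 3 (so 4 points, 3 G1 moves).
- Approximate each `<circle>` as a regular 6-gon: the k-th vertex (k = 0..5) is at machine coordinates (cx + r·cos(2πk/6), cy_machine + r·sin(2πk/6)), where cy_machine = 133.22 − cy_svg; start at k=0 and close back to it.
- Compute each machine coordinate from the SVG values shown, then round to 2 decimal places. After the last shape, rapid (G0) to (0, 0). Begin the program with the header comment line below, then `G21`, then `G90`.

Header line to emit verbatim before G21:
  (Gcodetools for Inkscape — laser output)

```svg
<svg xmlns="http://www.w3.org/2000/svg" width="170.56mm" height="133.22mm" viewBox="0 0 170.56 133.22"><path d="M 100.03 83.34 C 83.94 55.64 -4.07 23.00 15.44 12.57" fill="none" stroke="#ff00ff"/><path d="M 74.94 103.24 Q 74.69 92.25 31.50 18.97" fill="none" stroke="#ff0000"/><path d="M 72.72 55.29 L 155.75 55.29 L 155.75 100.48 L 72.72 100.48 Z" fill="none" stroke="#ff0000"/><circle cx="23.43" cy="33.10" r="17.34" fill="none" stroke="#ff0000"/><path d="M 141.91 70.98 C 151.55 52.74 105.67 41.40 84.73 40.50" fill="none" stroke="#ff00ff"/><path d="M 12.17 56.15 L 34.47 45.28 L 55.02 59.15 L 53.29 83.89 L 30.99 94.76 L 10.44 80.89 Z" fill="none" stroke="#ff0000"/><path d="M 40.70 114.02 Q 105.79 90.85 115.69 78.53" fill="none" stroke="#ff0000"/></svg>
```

viewBox `0 0 170.56 133.22` with mm width/height → 1 unit = 1 mm. Flip: y_m = 133.22 − y_svg.

**Shape 1** — `<path>` cubic bezier, stroke `#ff00ff` → engrave (S155, F4236). Control points (SVG): P0=(100.03,83.34), P1=(83.94,55.64), P2=(-4.07,23.00), P3=(15.44,12.57); sampled at t=k/3. Machine vertices: (100.03,49.88) → (66.61,78.22) → (25.12,103.82) → (15.44,120.65). Open path.

**Shape 2** — `<path>` quadratic bezier, stroke `#ff0000` → score (S521, F1693). Control points (SVG): P0=(74.94,103.24), P1=(74.69,92.25), P2=(31.50,18.97); sampled at t=k/3. Machine vertices: (74.94,29.98) → (70.00,44.23) → (55.52,72.32) → (31.50,114.25). Open path.

**Shape 3** — `<path>` rectangle, stroke `#ff0000` → score (S521, F1693). Machine vertices: (72.72,77.93) → (155.75,77.93) → (155.75,32.74) → (72.72,32.74) → (72.72,77.93). Closed: final G1 returns to the first vertex.

**Shape 4** — `<circle>` circle, stroke `#ff0000` → score (S521, F1693). Machine vertices: (40.77,100.12) → (32.10,115.14) → (14.76,115.14) → (6.09,100.12) → (14.76,85.10) → (32.10,85.10) → (40.77,100.12). Closed: final G1 returns to the first vertex.

**Shape 5** — `<path>` cubic bezier, stroke `#ff00ff` → engrave (S155, F4236). Control points (SVG): P0=(141.91,70.98), P1=(151.55,52.74), P2=(105.67,41.40), P3=(84.73,40.50); sampled at t=k/3. Machine vertices: (141.91,62.24) → (136.02,78.05) → (111.00,88.47) → (84.73,92.72). Open path.

**Shape 6** — `<path>` regular polygon, stroke `#ff0000` → score (S521, F1693). Machine vertices: (12.17,77.07) → (34.47,87.94) → (55.02,74.07) → (53.29,49.33) → (30.99,38.46) → (10.44,52.33) → (12.17,77.07). Closed: final G1 returns to the first vertex.

**Shape 7** — `<path>` quadratic bezier, stroke `#ff0000` → score (S521, F1693). Control points (SVG): P0=(40.70,114.02), P1=(105.79,90.85), P2=(115.69,78.53); sampled at t=k/3. Machine vertices: (40.70,19.20) → (77.96,33.44) → (102.96,45.27) → (115.69,54.69). Open path.

(Gcodetools for Inkscape — laser output)
G21
G90
G0 X100.03 Y49.88
M3 S155
G1 X66.61 Y78.22 F4236
G1 X25.12 Y103.82
G1 X15.44 Y120.65
M5
G0 X74.94 Y29.98
M3 S521
G1 X70.00 Y44.23 F1693
G1 X55.52 Y72.32
G1 X31.50 Y114.25
M5
G0 X72.72 Y77.93
M3 S521
G1 X155.75 Y77.93 F1693
G1 X155.75 Y32.74
G1 X72.72 Y32.74
G1 X72.72 Y77.93
M5
G0 X40.77 Y100.12
M3 S521
G1 X32.10 Y115.14 F1693
G1 X14.76 Y115.14
G1 X6.09 Y100.12
G1 X14.76 Y85.10
G1 X32.10 Y85.10
G1 X40.77 Y100.12
M5
G0 X141.91 Y62.24
M3 S155
G1 X136.02 Y78.05 F4236
G1 X111.00 Y88.47
G1 X84.73 Y92.72
M5
G0 X12.17 Y77.07
M3 S521
G1 X34.47 Y87.94 F1693
G1 X55.02 Y74.07
G1 X53.29 Y49.33
G1 X30.99 Y38.46
G1 X10.44 Y52.33
G1 X12.17 Y77.07
M5
G0 X40.70 Y19.20
M3 S521
G1 X77.96 Y33.44 F1693
G1 X102.96 Y45.27
G1 X115.69 Y54.69
M5
G0 X0.00 Y0.00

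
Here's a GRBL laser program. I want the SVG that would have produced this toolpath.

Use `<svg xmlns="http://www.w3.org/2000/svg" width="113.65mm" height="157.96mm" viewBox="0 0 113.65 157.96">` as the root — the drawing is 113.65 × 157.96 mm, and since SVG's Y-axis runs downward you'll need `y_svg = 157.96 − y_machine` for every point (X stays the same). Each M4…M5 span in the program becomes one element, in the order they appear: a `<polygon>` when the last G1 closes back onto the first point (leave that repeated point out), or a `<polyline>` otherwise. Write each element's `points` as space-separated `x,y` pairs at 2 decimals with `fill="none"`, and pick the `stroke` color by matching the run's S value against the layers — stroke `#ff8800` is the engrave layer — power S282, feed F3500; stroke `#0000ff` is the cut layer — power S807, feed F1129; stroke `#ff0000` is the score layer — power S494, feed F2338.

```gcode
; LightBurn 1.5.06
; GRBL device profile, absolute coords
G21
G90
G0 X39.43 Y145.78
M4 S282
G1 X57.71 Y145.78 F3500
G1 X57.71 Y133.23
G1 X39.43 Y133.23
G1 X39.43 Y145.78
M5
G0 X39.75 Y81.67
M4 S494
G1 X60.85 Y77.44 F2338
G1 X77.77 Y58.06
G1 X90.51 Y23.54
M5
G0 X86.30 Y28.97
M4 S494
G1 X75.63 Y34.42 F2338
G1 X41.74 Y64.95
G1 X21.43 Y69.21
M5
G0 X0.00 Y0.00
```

<svg xmlns="http://www.w3.org/2000/svg" width="113.65mm" height="157.96mm" viewBox="0 0 113.65 157.96">
  <polygon points="39.43,12.18 57.71,12.18 57.71,24.73 39.43,24.73" fill="none" stroke="#ff8800"/>
  <polyline points="39.75,76.29 60.85,80.52 77.77,99.90 90.51,134.42" fill="none" stroke="#ff0000"/>
  <polyline points="86.30,128.99 75.63,123.54 41.74,93.01 21.43,88.75" fill="none" stroke="#ff0000"/>
</svg>

Each laser-on run becomes one SVG element. Flip Y back into SVG space with y_svg = 157.96 − y_machine.

Run 1: S282 ⇒ engrave layer `#ff8800`. The run returns to its start, so emit a `<polygon>` with points (Y-flipped): 39.43,12.18 57.71,12.18 57.71,24.73 39.43,24.73.

Run 2: the run's S494 means `#ff0000` (score). The run is open, so emit a `<polyline>` with points (Y-flipped): 39.75,76.29 60.85,80.52 77.77,99.90 90.51,134.42.

Run 3: the run's S494 means `#ff0000` (score). The run is open, so emit a `<polyline>` with points (Y-flipped): 86.30,128.99 75.63,123.54 41.74,93.01 21.43,88.75.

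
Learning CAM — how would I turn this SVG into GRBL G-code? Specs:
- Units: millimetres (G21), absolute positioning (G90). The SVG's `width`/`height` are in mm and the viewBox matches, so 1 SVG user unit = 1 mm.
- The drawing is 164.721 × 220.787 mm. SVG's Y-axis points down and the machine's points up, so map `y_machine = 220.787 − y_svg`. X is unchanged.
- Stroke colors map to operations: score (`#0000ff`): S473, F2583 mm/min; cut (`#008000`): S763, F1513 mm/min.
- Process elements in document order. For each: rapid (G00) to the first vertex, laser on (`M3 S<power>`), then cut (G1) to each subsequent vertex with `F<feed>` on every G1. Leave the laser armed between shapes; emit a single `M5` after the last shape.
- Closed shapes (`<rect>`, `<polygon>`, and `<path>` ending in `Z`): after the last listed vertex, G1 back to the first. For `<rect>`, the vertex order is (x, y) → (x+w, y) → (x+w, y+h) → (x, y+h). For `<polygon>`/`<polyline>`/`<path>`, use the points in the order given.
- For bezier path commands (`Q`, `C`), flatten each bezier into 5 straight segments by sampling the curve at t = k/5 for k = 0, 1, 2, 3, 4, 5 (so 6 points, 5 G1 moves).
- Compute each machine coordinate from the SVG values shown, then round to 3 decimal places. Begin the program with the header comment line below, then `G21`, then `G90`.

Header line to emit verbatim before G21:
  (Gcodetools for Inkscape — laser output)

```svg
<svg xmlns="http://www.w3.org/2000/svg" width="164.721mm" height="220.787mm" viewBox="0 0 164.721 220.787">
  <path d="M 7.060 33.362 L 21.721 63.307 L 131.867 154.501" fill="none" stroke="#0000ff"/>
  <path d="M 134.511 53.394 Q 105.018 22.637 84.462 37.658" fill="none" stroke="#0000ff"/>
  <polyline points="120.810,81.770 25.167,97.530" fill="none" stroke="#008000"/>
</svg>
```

(Gcodetools for Inkscape — laser output)
G21
G90
G00 X7.060 Y187.425
M3 S473
G1 X21.721 Y157.480 F2583
G1 X131.867 Y66.286 F2583
G00 X134.511 Y167.393
M3 S473
G1 X123.071 Y177.865 F2583
G1 X112.347 Y184.674 F2583
G1 X102.337 Y187.821 F2583
G1 X93.042 Y187.306 F2583
G1 X84.462 Y183.129 F2583
G00 X120.810 Y139.017
M3 S763
G1 X25.167 Y123.257 F1513
M5

Since the viewBox matches the mm dimensions, user units are millimetres directly. The only transform is the Y-flip y_m = 220.787 − y_svg.

Shape 1 is a open polyline drawn with `<path>`. Its stroke #0000ff means score at S473, F2583. After flipping Y the toolpath is (7.060,187.425) → (21.721,157.480) → (131.867,66.286).

Shape 2 is a quadratic bezier drawn with `<path>`. Its stroke #0000ff means score at S473, F2583. After flipping Y the toolpath is (134.511,167.393) → (123.071,177.865) → (112.347,184.674) → (102.337,187.821) → (93.042,187.306) → (84.462,183.129).

Shape 3 is a line segment drawn with `<polyline>`. Its stroke #008000 means cut at S763, F1513. After flipping Y the toolpath is (120.810,139.017) → (25.167,123.257).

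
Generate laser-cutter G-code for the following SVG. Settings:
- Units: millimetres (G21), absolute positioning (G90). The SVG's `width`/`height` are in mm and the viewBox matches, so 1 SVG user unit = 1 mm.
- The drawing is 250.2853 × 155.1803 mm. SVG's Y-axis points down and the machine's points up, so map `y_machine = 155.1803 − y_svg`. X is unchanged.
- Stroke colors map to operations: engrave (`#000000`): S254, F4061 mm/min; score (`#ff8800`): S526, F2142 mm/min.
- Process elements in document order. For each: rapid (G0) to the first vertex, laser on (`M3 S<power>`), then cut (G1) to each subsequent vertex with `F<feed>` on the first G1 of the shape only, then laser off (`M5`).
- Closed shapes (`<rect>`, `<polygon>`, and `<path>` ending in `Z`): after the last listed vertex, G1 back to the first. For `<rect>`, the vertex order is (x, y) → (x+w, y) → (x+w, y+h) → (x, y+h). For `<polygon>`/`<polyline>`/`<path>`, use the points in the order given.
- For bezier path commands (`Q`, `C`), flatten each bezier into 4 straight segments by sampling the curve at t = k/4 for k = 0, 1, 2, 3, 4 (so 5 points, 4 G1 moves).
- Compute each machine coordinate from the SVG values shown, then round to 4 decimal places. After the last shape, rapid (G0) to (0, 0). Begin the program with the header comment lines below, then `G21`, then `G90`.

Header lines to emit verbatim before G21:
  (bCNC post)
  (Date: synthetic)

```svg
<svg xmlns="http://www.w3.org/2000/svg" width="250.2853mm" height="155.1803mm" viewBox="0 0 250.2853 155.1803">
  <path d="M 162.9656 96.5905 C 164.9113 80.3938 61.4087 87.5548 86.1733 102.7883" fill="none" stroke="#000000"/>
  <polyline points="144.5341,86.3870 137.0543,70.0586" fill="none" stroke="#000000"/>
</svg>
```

viewBox `0 0 250.2853 155.1803` with mm width/height → 1 unit = 1 mm. Flip: y_m = 155.1803 − y_svg.

**Shape 1** — `<path>` cubic bezier, stroke `#000000` → engrave (S254, F4061). Control points (SVG): P0=(162.9656,96.5905), P1=(164.9113,80.3938), P2=(61.4087,87.5548), P3=(86.1733,102.7883); sampled at t=k/4. Machine vertices: (162.9656,58.5898) → (148.3051,66.5966) → (116.0124,67.2772) → (87.9981,62.0647) → (86.1733,52.3920). Open path.

**Shape 2** — `<polyline>` line segment, stroke `#000000` → engrave (S254, F4061). Machine vertices: (144.5341,68.7933) → (137.0543,85.1217). Open path.

(bCNC post)
(Date: synthetic)
G21
G90
G0 X162.9656 Y58.5898
M3 S254
G1 X148.3051 Y66.5966 F4061
G1 X116.0124 Y67.2772
G1 X87.9981 Y62.0647
G1 X86.1733 Y52.3920
M5
G0 X144.5341 Y68.7933
M3 S254
G1 X137.0543 Y85.1217 F4061
M5
G0 X0.0000 Y0.0000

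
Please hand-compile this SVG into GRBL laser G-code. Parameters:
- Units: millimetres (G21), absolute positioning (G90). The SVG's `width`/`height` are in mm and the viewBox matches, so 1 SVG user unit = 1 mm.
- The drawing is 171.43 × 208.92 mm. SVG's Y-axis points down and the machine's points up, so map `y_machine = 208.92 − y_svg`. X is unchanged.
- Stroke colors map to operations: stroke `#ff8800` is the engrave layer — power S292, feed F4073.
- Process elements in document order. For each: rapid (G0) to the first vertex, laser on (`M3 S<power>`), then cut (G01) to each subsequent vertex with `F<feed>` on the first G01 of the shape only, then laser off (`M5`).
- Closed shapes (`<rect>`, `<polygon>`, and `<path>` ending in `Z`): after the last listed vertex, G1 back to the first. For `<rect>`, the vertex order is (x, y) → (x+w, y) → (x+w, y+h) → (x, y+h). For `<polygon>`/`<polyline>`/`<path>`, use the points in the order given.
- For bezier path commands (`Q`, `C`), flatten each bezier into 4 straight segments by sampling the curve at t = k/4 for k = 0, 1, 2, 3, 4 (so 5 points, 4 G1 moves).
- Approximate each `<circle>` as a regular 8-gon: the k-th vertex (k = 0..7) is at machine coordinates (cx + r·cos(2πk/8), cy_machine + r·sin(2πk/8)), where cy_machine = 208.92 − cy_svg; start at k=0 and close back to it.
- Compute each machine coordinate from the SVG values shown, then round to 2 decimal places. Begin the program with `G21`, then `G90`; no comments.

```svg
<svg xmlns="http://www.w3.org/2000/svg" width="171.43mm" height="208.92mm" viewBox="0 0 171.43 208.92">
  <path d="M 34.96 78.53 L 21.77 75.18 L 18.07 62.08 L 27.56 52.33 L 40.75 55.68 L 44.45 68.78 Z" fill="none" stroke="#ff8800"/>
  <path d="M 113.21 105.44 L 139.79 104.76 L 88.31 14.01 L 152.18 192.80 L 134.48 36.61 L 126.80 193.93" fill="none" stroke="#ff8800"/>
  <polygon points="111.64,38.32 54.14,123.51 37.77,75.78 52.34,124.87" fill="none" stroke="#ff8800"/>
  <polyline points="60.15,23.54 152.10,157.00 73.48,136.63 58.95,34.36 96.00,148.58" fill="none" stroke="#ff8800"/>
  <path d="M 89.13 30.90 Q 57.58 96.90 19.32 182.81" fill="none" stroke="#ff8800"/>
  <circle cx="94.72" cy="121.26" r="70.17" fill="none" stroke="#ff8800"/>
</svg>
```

1 u = 1 mm; y_m = 208.92 − y.

[1] `<path>` regular polygon, #ff8800→engrave S292 F4073: (34.96,130.39) → (21.77,133.74) → (18.07,146.84) → (27.56,156.59) → (40.75,153.24) → (44.45,140.14) → (34.96,130.39) (closed)

[2] `<path>` open polyline, #ff8800→engrave S292 F4073: (113.21,103.48) → (139.79,104.16) → (88.31,194.91) → (152.18,16.12) → (134.48,172.31) → (126.80,14.99)

[3] `<polygon>` closed polygon, #ff8800→engrave S292 F4073: (111.64,170.60) → (54.14,85.41) → (37.77,133.14) → (52.34,84.05) → (111.64,170.60) (closed)

[4] `<polyline>` open polyline, #ff8800→engrave S292 F4073: (60.15,185.38) → (152.10,51.92) → (73.48,72.29) → (58.95,174.56) → (96.00,60.34)

[5] `<path>` quadratic bezier, #ff8800→engrave S292 F4073: (89.13,178.02) → (72.94,143.78) → (55.90,107.04) → (38.03,67.82) → (19.32,26.11)

[6] `<circle>` circle, #ff8800→engrave S292 F4073: (164.89,87.66) → (144.34,137.28) → (94.72,157.83) → (45.10,137.28) → (24.55,87.66) → (45.10,38.04) → (94.72,17.49) → (144.34,38.04) → (164.89,87.66) (closed)

G21
G90
G0 X34.96 Y130.39
M3 S292
G01 X21.77 Y133.74 F4073
G01 X18.07 Y146.84
G01 X27.56 Y156.59
G01 X40.75 Y153.24
G01 X44.45 Y140.14
G01 X34.96 Y130.39
M5
G0 X113.21 Y103.48
M3 S292
G01 X139.79 Y104.16 F4073
G01 X88.31 Y194.91
G01 X152.18 Y16.12
G01 X134.48 Y172.31
G01 X126.80 Y14.99
M5
G0 X111.64 Y170.60
M3 S292
G01 X54.14 Y85.41 F4073
G01 X37.77 Y133.14
G01 X52.34 Y84.05
G01 X111.64 Y170.60
M5
G0 X60.15 Y185.38
M3 S292
G01 X152.10 Y51.92 F4073
G01 X73.48 Y72.29
G01 X58.95 Y174.56
G01 X96.00 Y60.34
M5
G0 X89.13 Y178.02
M3 S292
G01 X72.94 Y143.78 F4073
G01 X55.90 Y107.04
G01 X38.03 Y67.82
G01 X19.32 Y26.11
M5
G0 X164.89 Y87.66
M3 S292
G01 X144.34 Y137.28 F4073
G01 X94.72 Y157.83
G01 X45.10 Y137.28
G01 X24.55 Y87.66
G01 X45.10 Y38.04
G01 X94.72 Y17.49
G01 X144.34 Y38.04
G01 X164.89 Y87.66
M5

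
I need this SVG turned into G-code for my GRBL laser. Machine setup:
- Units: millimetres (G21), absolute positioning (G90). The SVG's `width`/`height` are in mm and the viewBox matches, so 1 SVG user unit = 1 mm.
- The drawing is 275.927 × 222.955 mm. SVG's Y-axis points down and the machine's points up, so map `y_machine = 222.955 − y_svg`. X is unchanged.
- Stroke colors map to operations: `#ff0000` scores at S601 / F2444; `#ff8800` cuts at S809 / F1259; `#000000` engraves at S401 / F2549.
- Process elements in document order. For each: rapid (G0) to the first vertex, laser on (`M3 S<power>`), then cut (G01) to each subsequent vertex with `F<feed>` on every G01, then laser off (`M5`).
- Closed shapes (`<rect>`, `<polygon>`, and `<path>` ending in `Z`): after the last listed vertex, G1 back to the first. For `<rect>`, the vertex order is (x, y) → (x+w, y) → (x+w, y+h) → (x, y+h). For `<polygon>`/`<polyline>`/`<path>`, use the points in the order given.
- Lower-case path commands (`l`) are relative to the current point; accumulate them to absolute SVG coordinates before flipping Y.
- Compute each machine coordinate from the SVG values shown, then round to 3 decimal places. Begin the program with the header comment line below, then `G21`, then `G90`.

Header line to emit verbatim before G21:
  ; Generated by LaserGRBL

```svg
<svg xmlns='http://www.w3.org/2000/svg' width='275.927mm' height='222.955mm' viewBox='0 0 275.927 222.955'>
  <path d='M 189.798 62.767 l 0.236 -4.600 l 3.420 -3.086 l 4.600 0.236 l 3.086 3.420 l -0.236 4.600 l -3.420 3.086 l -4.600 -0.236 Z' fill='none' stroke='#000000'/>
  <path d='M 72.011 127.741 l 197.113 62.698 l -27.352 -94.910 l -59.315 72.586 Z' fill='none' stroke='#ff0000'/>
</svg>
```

viewBox `0 0 275.927 222.955` with mm width/height → 1 unit = 1 mm. Flip: y_m = 222.955 − y_svg.

**Shape 1** — `<path>` regular polygon, stroke `#000000` → engrave (S401, F2549). Machine vertices: (189.798,160.188) → (190.034,164.788) → (193.454,167.874) → (198.054,167.638) → (201.140,164.218) → (200.904,159.618) → (197.484,156.532) → (192.884,156.768) → (189.798,160.188). Closed: final G1 returns to the first vertex.

**Shape 2** — `<path>` closed polygon, stroke `#ff0000` → score (S601, F2444). Machine vertices: (72.011,95.214) → (269.124,32.516) → (241.772,127.426) → (182.457,54.840) → (72.011,95.214). Closed: final G1 returns to the first vertex.

; Generated by LaserGRBL
G21
G90
G0 X189.798 Y160.188
M3 S401
G01 X190.034 Y164.788 F2549
G01 X193.454 Y167.874 F2549
G01 X198.054 Y167.638 F2549
G01 X201.140 Y164.218 F2549
G01 X200.904 Y159.618 F2549
G01 X197.484 Y156.532 F2549
G01 X192.884 Y156.768 F2549
G01 X189.798 Y160.188 F2549
M5
G0 X72.011 Y95.214
M3 S601
G01 X269.124 Y32.516 F2444
G01 X241.772 Y127.426 F2444
G01 X182.457 Y54.840 F2444
G01 X72.011 Y95.214 F2444
M5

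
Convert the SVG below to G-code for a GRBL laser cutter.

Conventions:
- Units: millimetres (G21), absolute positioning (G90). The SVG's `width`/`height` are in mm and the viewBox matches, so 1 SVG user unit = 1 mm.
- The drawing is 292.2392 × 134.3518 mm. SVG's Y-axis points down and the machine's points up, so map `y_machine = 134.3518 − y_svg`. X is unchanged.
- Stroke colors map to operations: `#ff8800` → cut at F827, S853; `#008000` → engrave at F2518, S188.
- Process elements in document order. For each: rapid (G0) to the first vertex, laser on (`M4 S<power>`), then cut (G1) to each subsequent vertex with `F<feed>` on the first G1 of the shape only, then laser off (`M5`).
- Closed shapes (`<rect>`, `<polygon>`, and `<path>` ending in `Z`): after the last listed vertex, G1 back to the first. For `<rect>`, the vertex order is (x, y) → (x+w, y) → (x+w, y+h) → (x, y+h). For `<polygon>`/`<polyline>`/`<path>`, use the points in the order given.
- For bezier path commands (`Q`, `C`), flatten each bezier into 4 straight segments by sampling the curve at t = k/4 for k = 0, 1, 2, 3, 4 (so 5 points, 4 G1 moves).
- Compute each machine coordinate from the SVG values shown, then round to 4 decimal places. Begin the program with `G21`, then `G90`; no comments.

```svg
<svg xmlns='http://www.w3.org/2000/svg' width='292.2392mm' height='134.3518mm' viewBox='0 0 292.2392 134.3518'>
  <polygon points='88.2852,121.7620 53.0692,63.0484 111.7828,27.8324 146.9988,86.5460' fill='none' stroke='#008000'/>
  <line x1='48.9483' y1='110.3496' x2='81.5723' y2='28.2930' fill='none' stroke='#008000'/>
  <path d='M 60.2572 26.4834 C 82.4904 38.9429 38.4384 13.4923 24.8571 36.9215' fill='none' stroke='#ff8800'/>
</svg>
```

G21
G90
G0 X88.2852 Y12.5898
M4 S188
G1 X53.0692 Y71.3034 F2518
G1 X111.7828 Y106.5194
G1 X146.9988 Y47.8058
G1 X88.2852 Y12.5898
M5
G0 X48.9483 Y24.0022
M4 S188
G1 X81.5723 Y106.0588 F2518
M5
G0 X60.2572 Y107.8684
M4 S853
G1 X66.0154 Y104.2758 F827
G1 X55.9876 Y106.7630
G1 X39.2445 Y107.1933
G1 X24.8571 Y97.4303
M5

Since the viewBox matches the mm dimensions, user units are millimetres directly. The only transform is the Y-flip y_m = 134.3518 − y_svg.

Shape 1 is a regular polygon drawn with `<polygon>`. Its stroke #008000 means engrave at S188, F2518. After flipping Y the toolpath is (88.2852,12.5898) → (53.0692,71.3034) → (111.7828,106.5194) → (146.9988,47.8058) → (88.2852,12.5898), returning to the start.

Shape 2 is a line segment drawn with `<line>`. Its stroke #008000 means engrave at S188, F2518. After flipping Y the toolpath is (48.9483,24.0022) → (81.5723,106.0588).

Shape 3 is a cubic bezier drawn with `<path>`. Its stroke #ff8800 means cut at S853, F827. After flipping Y the toolpath is (60.2572,107.8684) → (66.0154,104.2758) → (55.9876,106.7630) → (39.2445,107.1933) → (24.8571,97.4303).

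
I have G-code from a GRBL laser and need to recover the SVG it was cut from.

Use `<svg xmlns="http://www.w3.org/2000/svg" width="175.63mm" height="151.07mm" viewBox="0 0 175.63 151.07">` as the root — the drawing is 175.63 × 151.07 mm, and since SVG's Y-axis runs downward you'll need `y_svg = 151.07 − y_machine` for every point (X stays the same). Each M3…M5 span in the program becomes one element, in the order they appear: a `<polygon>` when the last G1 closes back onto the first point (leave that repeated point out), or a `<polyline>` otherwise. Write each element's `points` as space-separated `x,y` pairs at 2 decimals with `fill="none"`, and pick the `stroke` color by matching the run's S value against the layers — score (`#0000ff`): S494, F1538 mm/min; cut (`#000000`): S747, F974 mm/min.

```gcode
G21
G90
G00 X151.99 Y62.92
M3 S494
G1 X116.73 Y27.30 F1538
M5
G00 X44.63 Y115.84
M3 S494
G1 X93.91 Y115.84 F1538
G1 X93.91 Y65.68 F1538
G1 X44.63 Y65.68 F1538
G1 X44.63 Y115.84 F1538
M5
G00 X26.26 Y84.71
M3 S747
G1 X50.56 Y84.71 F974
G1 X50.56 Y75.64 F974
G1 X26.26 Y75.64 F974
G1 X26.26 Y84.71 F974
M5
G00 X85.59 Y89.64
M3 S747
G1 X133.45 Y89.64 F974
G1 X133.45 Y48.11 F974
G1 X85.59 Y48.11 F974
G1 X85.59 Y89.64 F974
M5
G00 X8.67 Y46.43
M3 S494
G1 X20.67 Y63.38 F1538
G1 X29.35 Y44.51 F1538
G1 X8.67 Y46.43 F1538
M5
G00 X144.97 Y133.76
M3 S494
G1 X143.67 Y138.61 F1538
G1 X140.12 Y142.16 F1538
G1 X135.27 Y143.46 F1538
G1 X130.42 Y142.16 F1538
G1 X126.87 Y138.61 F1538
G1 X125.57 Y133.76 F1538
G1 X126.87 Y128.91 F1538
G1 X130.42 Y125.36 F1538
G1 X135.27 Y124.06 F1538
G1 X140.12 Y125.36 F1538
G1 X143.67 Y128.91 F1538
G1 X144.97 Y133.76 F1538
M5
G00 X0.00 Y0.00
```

<svg xmlns="http://www.w3.org/2000/svg" width="175.63mm" height="151.07mm" viewBox="0 0 175.63 151.07">
  <polyline points="151.99,88.15 116.73,123.77" fill="none" stroke="#0000ff"/>
  <polygon points="44.63,35.23 93.91,35.23 93.91,85.39 44.63,85.39" fill="none" stroke="#0000ff"/>
  <polygon points="26.26,66.36 50.56,66.36 50.56,75.43 26.26,75.43" fill="none" stroke="#000000"/>
  <polygon points="85.59,61.43 133.45,61.43 133.45,102.96 85.59,102.96" fill="none" stroke="#000000"/>
  <polygon points="8.67,104.64 20.67,87.69 29.35,106.56" fill="none" stroke="#0000ff"/>
  <polygon points="144.97,17.31 143.67,12.46 140.12,8.91 135.27,7.61 130.42,8.91 126.87,12.46 125.57,17.31 126.87,22.16 130.42,25.71 135.27,27.01 140.12,25.71 143.67,22.16" fill="none" stroke="#0000ff"/>
</svg>

y_svg = 151.07 − y_m.

[1] S494→`#0000ff` (score); open run; points: 151.99,88.15 116.73,123.77

[2] S494→`#0000ff` (score); closed run; points: 44.63,35.23 93.91,35.23 93.91,85.39 44.63,85.39

[3] S747→`#000000` (cut); closed run; points: 26.26,66.36 50.56,66.36 50.56,75.43 26.26,75.43

[4] S747→`#000000` (cut); closed run; points: 85.59,61.43 133.45,61.43 133.45,102.96 85.59,102.96

[5] S494→`#0000ff` (score); closed run; points: 8.67,104.64 20.67,87.69 29.35,106.56

[6] S494→`#0000ff` (score); closed run; points: 144.97,17.31 143.67,12.46 140.12,8.91 135.27,7.61 130.42,8.91 126.87,12.46 125.57,17.31 126.87,22.16 130.42,25.71 135.27,27.01 140.12,25.71 143.67,22.16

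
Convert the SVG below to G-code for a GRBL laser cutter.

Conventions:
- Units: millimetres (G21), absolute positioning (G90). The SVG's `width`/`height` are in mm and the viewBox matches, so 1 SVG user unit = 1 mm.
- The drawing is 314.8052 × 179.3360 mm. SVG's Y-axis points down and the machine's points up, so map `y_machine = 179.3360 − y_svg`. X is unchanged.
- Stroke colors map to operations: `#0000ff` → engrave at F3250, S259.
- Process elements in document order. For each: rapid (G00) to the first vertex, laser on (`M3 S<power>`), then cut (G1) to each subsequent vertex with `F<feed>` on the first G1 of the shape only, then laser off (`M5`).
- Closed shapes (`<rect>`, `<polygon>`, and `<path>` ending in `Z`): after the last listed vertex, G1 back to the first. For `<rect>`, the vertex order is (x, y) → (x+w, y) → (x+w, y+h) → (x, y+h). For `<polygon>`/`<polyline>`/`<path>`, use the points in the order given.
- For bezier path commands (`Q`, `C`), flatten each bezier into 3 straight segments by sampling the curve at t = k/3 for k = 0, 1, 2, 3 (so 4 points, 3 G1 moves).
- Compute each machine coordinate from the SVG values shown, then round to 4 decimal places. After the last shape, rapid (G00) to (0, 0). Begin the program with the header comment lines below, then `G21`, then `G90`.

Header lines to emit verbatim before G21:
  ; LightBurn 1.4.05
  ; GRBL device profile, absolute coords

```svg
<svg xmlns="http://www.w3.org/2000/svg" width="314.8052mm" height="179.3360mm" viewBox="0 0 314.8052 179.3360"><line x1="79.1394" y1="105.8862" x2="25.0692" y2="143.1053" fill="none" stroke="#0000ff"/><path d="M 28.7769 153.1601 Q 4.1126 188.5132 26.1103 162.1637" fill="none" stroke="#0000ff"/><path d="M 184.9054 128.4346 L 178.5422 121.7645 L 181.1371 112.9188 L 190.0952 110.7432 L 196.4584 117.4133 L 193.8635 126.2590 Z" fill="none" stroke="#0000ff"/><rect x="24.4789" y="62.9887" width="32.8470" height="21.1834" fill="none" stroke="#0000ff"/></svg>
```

; LightBurn 1.4.05
; GRBL device profile, absolute coords
G21
G90
G00 X79.1394 Y73.4498
M3 S259
G1 X25.0692 Y36.2307 F3250
M5
G00 X28.7769 Y26.1759
M3 S259
G1 X17.5187 Y9.4630 F3250
G1 X16.6298 Y6.4618
G1 X26.1103 Y17.1723
M5
G00 X184.9054 Y50.9014
M3 S259
G1 X178.5422 Y57.5715 F3250
G1 X181.1371 Y66.4172
G1 X190.0952 Y68.5928
G1 X196.4584 Y61.9227
G1 X193.8635 Y53.0770
G1 X184.9054 Y50.9014
M5
G00 X24.4789 Y116.3473
M3 S259
G1 X57.3259 Y116.3473 F3250
G1 X57.3259 Y95.1639
G1 X24.4789 Y95.1639
G1 X24.4789 Y116.3473
M5
G00 X0.0000 Y0.0000

1 u = 1 mm; y_m = 179.3360 − y.

[1] `<line>` line segment, #0000ff→engrave S259 F3250: (79.1394,73.4498) → (25.0692,36.2307)

[2] `<path>` quadratic bezier, #0000ff→engrave S259 F3250: (28.7769,26.1759) → (17.5187,9.4630) → (16.6298,6.4618) → (26.1103,17.1723)

[3] `<path>` regular polygon, #0000ff→engrave S259 F3250: (184.9054,50.9014) → (178.5422,57.5715) → (181.1371,66.4172) → (190.0952,68.5928) → (196.4584,61.9227) → (193.8635,53.0770) → (184.9054,50.9014) (closed)

[4] `<rect>` rectangle, #0000ff→engrave S259 F3250: (24.4789,116.3473) → (57.3259,116.3473) → (57.3259,95.1639) → (24.4789,95.1639) → (24.4789,116.3473) (closed)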